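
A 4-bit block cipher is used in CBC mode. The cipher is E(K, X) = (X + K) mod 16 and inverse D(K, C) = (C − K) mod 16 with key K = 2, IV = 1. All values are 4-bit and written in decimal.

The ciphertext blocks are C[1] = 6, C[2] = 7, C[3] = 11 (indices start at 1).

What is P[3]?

P[3] = 14

CBC decryption: P_i = D(K, C_i) ⊕ C_{i−1}, with C_{0} = IV.
P[3]: D(K, 11) = 9; 9 ⊕ 7 = 14.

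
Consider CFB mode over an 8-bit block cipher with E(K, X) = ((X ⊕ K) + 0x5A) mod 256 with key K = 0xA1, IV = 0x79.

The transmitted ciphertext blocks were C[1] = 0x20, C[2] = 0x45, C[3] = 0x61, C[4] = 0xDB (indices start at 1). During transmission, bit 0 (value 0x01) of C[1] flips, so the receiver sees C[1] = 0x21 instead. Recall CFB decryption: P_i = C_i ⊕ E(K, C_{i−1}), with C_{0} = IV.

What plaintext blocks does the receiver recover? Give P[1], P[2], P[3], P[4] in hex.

Only C[1] changed, to 0x21. In CFB, a change in C_i flips the same bit in P_i and garbles P_{i+1}. Decrypting the received ciphertext:
P[1]: E(K, 0x79) = 0x32; 0x21 ⊕ 0x32 = 0x13.
P[2]: E(K, 0x21) = 0xDA; 0x45 ⊕ 0xDA = 0x9F.
P[3]: E(K, 0x45) = 0x3E; 0x61 ⊕ 0x3E = 0x5F.
P[4]: E(K, 0x61) = 0x1A; 0xDB ⊕ 0x1A = 0xC1.
Blocks that differ from the original plaintext: P[1], P[2].

P[1] = 0x13, P[2] = 0x9F, P[3] = 0x5F, P[4] = 0xC1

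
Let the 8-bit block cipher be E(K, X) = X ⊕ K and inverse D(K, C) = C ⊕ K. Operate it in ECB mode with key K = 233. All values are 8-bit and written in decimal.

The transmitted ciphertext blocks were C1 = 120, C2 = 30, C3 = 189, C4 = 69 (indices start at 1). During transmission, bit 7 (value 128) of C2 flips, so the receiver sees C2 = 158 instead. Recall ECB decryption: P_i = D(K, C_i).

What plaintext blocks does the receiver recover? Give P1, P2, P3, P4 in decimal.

P1 = 145, P2 = 119, P3 = 84, P4 = 172

Only C2 changed, to 158. In ECB, a change in C_i affects only P_i. Decrypting the received ciphertext:
P1: D(K, 120) = 145.
P2: D(K, 158) = 119.
P3: D(K, 189) = 84.
P4: D(K, 69) = 172.
Blocks that differ from the original plaintext: P2.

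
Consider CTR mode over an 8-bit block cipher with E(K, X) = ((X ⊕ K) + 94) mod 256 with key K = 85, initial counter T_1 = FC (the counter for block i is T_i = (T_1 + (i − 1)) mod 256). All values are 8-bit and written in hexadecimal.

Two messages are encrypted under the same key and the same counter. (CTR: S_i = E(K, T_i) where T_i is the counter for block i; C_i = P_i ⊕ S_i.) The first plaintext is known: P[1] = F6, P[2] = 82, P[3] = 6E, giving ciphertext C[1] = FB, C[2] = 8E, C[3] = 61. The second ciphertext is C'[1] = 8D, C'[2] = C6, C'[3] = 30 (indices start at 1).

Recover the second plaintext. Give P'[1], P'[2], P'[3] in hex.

In CTR with a reused counter, both messages share the same keystream S_i, so C_i ⊕ C'_i = P_i ⊕ P'_i and thus P'_i = P_i ⊕ C_i ⊕ C'_i.
P'[1]: F6 ⊕ FB ⊕ 8D = 80.
P'[2]: 82 ⊕ 8E ⊕ C6 = CA.
P'[3]: 6E ⊕ 61 ⊕ 30 = 3F.

P'[1] = 80, P'[2] = CA, P'[3] = 3F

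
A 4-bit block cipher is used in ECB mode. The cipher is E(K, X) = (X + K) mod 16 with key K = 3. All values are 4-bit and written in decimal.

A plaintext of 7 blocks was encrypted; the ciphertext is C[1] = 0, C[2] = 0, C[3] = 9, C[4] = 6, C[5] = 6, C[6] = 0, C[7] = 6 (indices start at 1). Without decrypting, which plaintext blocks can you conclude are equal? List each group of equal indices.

ECB encrypts each block independently with the same key, so equal ciphertext blocks imply equal plaintext blocks.
C[1] = C[2] = C[6] = 0, so P[1] = P[2] = P[6].
C[4] = C[5] = C[7] = 6, so P[4] = P[5] = P[7].

P[1] = P[2] = P[6]; P[4] = P[5] = P[7]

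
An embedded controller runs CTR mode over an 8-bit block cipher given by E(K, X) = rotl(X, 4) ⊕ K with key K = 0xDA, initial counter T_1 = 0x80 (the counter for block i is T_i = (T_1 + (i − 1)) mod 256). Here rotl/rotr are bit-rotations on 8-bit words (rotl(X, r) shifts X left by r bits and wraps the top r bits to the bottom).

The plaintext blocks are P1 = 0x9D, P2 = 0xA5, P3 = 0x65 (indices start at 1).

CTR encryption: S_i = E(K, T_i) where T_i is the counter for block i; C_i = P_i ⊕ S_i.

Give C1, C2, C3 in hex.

C1: T = 0x80, S = E(K, T) = 0xD2; 0x9D ⊕ 0xD2 = 0x4F.
C2: T = 0x81, S = E(K, T) = 0xC2; 0xA5 ⊕ 0xC2 = 0x67.
C3: T = 0x82, S = E(K, T) = 0xF2; 0x65 ⊕ 0xF2 = 0x97.

C1 = 0x4F, C2 = 0x67, C3 = 0x97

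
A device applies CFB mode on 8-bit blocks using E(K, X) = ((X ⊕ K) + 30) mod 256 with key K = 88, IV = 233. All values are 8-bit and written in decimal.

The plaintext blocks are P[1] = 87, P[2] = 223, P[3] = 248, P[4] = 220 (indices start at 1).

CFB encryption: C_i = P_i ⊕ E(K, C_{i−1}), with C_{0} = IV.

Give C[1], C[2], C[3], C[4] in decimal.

C[1] = 152, C[2] = 1, C[3] = 143, C[4] = 41

C[1]: E(K, 233) = 207; 87 ⊕ 207 = 152.
C[2]: E(K, 152) = 222; 223 ⊕ 222 = 1.
C[3]: E(K, 1) = 119; 248 ⊕ 119 = 143.
C[4]: E(K, 143) = 245; 220 ⊕ 245 = 41.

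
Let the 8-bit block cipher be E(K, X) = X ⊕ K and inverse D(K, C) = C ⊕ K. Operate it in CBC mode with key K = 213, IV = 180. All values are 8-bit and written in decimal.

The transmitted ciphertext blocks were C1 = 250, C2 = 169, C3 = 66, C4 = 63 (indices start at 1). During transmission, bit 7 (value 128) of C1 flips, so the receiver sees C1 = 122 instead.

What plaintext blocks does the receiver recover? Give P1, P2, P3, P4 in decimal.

CBC decryption: P_i = D(K, C_i) ⊕ C_{i−1}, with C_{0} = IV.
Only C1 changed, to 122. In CBC, a change in C_i garbles P_i and flips the same bit in P_{i+1}. Decrypting the received ciphertext:
P1: D(K, 122) = 175; 175 ⊕ 180 = 27.
P2: D(K, 169) = 124; 124 ⊕ 122 = 6.
P3: D(K, 66) = 151; 151 ⊕ 169 = 62.
P4: D(K, 63) = 234; 234 ⊕ 66 = 168.
Blocks that differ from the original plaintext: P1, P2.

P1 = 27, P2 = 6, P3 = 62, P4 = 168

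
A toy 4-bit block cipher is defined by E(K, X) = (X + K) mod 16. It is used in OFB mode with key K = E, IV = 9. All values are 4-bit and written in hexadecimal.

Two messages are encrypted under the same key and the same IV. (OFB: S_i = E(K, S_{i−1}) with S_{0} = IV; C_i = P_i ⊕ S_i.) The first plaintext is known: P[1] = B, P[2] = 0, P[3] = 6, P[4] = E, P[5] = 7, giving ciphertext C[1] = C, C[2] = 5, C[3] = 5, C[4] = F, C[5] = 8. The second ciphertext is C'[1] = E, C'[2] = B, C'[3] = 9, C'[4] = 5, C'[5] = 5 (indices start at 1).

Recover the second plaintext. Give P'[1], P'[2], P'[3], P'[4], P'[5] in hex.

In OFB with a reused IV, both messages share the same keystream S_i, so C_i ⊕ C'_i = P_i ⊕ P'_i and thus P'_i = P_i ⊕ C_i ⊕ C'_i.
P'[1]: B ⊕ C ⊕ E = 9.
P'[2]: 0 ⊕ 5 ⊕ B = E.
P'[3]: 6 ⊕ 5 ⊕ 9 = A.
P'[4]: E ⊕ F ⊕ 5 = 4.
P'[5]: 7 ⊕ 8 ⊕ 5 = A.

P'[1] = 9, P'[2] = E, P'[3] = A, P'[4] = 4, P'[5] = A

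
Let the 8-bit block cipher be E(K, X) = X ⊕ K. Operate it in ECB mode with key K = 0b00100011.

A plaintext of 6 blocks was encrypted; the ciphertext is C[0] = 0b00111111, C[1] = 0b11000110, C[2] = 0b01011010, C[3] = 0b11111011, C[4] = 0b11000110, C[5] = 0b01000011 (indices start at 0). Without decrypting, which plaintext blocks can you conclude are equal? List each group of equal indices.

P[1] = P[4]

ECB encrypts each block independently with the same key, so equal ciphertext blocks imply equal plaintext blocks.
C[1] = C[4] = 0b11000110, so P[1] = P[4].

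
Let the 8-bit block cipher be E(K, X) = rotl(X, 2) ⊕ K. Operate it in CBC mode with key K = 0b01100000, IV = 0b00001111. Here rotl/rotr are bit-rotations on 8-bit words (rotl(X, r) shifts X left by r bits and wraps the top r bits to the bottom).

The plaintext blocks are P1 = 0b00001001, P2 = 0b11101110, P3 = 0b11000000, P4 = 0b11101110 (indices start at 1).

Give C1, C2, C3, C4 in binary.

CBC encryption: C_i = E(K, P_i ⊕ C_{i−1}), with C_{0} = IV.
C1: P1 ⊕ 0b00001111 = 0b00000110; E(K, 0b00000110) = 0b01111000.
C2: P2 ⊕ 0b01111000 = 0b10010110; E(K, 0b10010110) = 0b00111010.
C3: P3 ⊕ 0b00111010 = 0b11111010; E(K, 0b11111010) = 0b10001011.
C4: P4 ⊕ 0b10001011 = 0b01100101; E(K, 0b01100101) = 0b11110101.

C1 = 0b01111000, C2 = 0b00111010, C3 = 0b10001011, C4 = 0b11110101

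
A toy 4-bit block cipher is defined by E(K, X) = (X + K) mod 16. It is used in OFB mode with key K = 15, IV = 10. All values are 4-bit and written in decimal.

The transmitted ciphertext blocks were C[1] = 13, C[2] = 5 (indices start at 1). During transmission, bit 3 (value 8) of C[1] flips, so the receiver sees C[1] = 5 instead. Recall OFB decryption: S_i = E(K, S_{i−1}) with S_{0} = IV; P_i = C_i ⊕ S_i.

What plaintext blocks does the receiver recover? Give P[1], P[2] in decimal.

P[1] = 12, P[2] = 13

Only C[1] changed, to 5. In OFB, a change in C_i flips the same bit in P_i only; the keystream is unaffected. Decrypting the received ciphertext:
P[1]: S = E(K, 10) = 9; 5 ⊕ 9 = 12.
P[2]: S = E(K, 9) = 8; 5 ⊕ 8 = 13.
Blocks that differ from the original plaintext: P[1].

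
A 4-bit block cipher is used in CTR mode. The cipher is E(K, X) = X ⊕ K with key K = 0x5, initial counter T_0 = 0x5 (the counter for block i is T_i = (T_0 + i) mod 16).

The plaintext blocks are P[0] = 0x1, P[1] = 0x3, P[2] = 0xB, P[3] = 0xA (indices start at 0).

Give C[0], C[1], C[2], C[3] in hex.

C[0] = 0x1, C[1] = 0x0, C[2] = 0x9, C[3] = 0x7

CTR encryption: S_i = E(K, T_i) where T_i is the counter for block i; C_i = P_i ⊕ S_i.
C[0]: T = 0x5, S = E(K, T) = 0x0; 0x1 ⊕ 0x0 = 0x1.
C[1]: T = 0x6, S = E(K, T) = 0x3; 0x3 ⊕ 0x3 = 0x0.
C[2]: T = 0x7, S = E(K, T) = 0x2; 0xB ⊕ 0x2 = 0x9.
C[3]: T = 0x8, S = E(K, T) = 0xD; 0xA ⊕ 0xD = 0x7.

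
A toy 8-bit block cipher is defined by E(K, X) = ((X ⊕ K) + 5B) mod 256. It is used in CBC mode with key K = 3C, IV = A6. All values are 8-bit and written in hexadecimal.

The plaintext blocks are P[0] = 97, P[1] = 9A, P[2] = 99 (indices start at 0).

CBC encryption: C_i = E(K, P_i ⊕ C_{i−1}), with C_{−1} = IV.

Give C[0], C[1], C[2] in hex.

C[0]: P[0] ⊕ A6 = 31; E(K, 31) = 68.
C[1]: P[1] ⊕ 68 = F2; E(K, F2) = 29.
C[2]: P[2] ⊕ 29 = B0; E(K, B0) = E7.

C[0] = 68, C[1] = 29, C[2] = E7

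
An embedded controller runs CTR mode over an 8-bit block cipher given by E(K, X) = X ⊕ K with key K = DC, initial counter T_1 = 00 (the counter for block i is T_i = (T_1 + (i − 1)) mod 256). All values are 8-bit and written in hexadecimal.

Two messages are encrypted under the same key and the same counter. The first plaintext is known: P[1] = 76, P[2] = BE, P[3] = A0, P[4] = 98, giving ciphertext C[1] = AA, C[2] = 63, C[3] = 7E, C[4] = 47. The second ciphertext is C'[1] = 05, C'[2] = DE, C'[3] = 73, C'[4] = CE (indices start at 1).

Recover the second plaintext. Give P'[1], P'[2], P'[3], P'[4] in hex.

P'[1] = D9, P'[2] = 03, P'[3] = AD, P'[4] = 11

In CTR with a reused counter, both messages share the same keystream S_i, so C_i ⊕ C'_i = P_i ⊕ P'_i and thus P'_i = P_i ⊕ C_i ⊕ C'_i.
P'[1]: 76 ⊕ AA ⊕ 05 = D9.
P'[2]: BE ⊕ 63 ⊕ DE = 03.
P'[3]: A0 ⊕ 7E ⊕ 73 = AD.
P'[4]: 98 ⊕ 47 ⊕ CE = 11.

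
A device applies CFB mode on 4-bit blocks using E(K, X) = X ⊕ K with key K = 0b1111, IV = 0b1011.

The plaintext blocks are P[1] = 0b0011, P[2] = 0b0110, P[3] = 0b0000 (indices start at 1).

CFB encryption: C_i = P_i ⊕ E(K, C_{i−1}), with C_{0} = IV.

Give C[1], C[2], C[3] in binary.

C[1]: E(K, 0b1011) = 0b0100; 0b0011 ⊕ 0b0100 = 0b0111.
C[2]: E(K, 0b0111) = 0b1000; 0b0110 ⊕ 0b1000 = 0b1110.
C[3]: E(K, 0b1110) = 0b0001; 0b0000 ⊕ 0b0001 = 0b0001.

C[1] = 0b0111, C[2] = 0b1110, C[3] = 0b0001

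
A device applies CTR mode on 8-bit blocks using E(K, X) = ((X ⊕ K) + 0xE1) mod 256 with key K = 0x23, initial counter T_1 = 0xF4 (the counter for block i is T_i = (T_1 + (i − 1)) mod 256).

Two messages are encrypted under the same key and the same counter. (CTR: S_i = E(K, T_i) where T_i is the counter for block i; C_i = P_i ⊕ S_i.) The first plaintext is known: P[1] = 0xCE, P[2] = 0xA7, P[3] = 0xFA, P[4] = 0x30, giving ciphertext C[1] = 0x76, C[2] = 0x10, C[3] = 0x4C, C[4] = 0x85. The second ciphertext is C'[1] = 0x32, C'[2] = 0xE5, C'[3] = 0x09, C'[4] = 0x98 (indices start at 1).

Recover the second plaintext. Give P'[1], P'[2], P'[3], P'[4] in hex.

In CTR with a reused counter, both messages share the same keystream S_i, so C_i ⊕ C'_i = P_i ⊕ P'_i and thus P'_i = P_i ⊕ C_i ⊕ C'_i.
P'[1]: 0xCE ⊕ 0x76 ⊕ 0x32 = 0x8A.
P'[2]: 0xA7 ⊕ 0x10 ⊕ 0xE5 = 0x52.
P'[3]: 0xFA ⊕ 0x4C ⊕ 0x09 = 0xBF.
P'[4]: 0x30 ⊕ 0x85 ⊕ 0x98 = 0x2D.

P'[1] = 0x8A, P'[2] = 0x52, P'[3] = 0xBF, P'[4] = 0x2D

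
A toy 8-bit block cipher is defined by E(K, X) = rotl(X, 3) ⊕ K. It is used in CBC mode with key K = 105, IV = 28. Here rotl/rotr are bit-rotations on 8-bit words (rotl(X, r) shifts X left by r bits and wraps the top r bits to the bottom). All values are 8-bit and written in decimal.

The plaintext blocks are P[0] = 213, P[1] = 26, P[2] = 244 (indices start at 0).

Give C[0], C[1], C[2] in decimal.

CBC encryption: C_i = E(K, P_i ⊕ C_{i−1}), with C_{−1} = IV.
C[0]: P[0] ⊕ 28 = 201; E(K, 201) = 39.
C[1]: P[1] ⊕ 39 = 61; E(K, 61) = 128.
C[2]: P[2] ⊕ 128 = 116; E(K, 116) = 202.

C[0] = 39, C[1] = 128, C[2] = 202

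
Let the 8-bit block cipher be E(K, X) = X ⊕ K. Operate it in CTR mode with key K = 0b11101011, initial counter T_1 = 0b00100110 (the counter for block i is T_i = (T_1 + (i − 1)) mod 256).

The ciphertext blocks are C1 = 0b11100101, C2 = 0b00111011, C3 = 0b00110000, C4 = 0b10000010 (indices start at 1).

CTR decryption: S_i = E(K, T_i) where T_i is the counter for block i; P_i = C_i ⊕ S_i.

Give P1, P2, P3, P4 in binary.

P1 = 0b00101000, P2 = 0b11110111, P3 = 0b11110011, P4 = 0b01000000

P1: T = 0b00100110, S = E(K, T) = 0b11001101; 0b11100101 ⊕ 0b11001101 = 0b00101000.
P2: T = 0b00100111, S = E(K, T) = 0b11001100; 0b00111011 ⊕ 0b11001100 = 0b11110111.
P3: T = 0b00101000, S = E(K, T) = 0b11000011; 0b00110000 ⊕ 0b11000011 = 0b11110011.
P4: T = 0b00101001, S = E(K, T) = 0b11000010; 0b10000010 ⊕ 0b11000010 = 0b01000000.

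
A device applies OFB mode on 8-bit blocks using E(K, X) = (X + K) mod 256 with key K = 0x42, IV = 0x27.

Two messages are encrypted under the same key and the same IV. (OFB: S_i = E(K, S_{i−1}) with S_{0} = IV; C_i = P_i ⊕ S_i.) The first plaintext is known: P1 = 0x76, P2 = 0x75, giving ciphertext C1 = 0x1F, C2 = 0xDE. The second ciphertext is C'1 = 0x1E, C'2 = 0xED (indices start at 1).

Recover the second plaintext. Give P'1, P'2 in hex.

In OFB with a reused IV, both messages share the same keystream S_i, so C_i ⊕ C'_i = P_i ⊕ P'_i and thus P'_i = P_i ⊕ C_i ⊕ C'_i.
P'1: 0x76 ⊕ 0x1F ⊕ 0x1E = 0x77.
P'2: 0x75 ⊕ 0xDE ⊕ 0xED = 0x46.

P'1 = 0x77, P'2 = 0x46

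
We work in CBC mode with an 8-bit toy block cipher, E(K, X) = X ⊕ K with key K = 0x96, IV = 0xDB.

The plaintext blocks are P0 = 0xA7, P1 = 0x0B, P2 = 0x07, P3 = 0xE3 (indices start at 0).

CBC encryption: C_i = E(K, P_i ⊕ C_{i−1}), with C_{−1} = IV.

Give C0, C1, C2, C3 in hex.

C0 = 0xEA, C1 = 0x77, C2 = 0xE6, C3 = 0x93

C0: P0 ⊕ 0xDB = 0x7C; E(K, 0x7C) = 0xEA.
C1: P1 ⊕ 0xEA = 0xE1; E(K, 0xE1) = 0x77.
C2: P2 ⊕ 0x77 = 0x70; E(K, 0x70) = 0xE6.
C3: P3 ⊕ 0xE6 = 0x05; E(K, 0x05) = 0x93.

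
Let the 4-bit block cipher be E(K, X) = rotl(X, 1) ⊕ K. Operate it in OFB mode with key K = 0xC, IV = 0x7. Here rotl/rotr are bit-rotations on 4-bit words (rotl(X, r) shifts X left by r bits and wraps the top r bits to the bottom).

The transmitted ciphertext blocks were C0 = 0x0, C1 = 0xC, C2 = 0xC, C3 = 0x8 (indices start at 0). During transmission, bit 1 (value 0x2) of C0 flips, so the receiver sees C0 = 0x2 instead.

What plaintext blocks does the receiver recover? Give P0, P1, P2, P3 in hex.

OFB decryption: S_i = E(K, S_{i−1}) with S_{−1} = IV; P_i = C_i ⊕ S_i.
Only C0 changed, to 0x2. In OFB, a change in C_i flips the same bit in P_i only; the keystream is unaffected. Decrypting the received ciphertext:
P0: S = E(K, 0x7) = 0x2; 0x2 ⊕ 0x2 = 0x0.
P1: S = E(K, 0x2) = 0x8; 0xC ⊕ 0x8 = 0x4.
P2: S = E(K, 0x8) = 0xD; 0xC ⊕ 0xD = 0x1.
P3: S = E(K, 0xD) = 0x7; 0x8 ⊕ 0x7 = 0xF.
Blocks that differ from the original plaintext: P0.

P0 = 0x0, P1 = 0x4, P2 = 0x1, P3 = 0xF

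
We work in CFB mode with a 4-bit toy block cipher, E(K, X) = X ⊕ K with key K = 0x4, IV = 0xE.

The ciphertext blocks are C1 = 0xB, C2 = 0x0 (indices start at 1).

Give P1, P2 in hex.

CFB decryption: P_i = C_i ⊕ E(K, C_{i−1}), with C_{0} = IV.
P1: E(K, 0xE) = 0xA; 0xB ⊕ 0xA = 0x1.
P2: E(K, 0xB) = 0xF; 0x0 ⊕ 0xF = 0xF.

P1 = 0x1, P2 = 0xF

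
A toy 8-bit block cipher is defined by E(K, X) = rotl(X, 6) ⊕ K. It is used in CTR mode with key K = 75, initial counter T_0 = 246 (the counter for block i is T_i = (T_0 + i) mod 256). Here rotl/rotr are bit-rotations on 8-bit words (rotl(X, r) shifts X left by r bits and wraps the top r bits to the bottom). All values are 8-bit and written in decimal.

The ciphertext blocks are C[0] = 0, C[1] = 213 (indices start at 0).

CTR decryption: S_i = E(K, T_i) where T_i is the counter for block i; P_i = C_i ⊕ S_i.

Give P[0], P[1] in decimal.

P[0] = 246, P[1] = 99

P[0]: T = 246, S = E(K, T) = 246; 0 ⊕ 246 = 246.
P[1]: T = 247, S = E(K, T) = 182; 213 ⊕ 182 = 99.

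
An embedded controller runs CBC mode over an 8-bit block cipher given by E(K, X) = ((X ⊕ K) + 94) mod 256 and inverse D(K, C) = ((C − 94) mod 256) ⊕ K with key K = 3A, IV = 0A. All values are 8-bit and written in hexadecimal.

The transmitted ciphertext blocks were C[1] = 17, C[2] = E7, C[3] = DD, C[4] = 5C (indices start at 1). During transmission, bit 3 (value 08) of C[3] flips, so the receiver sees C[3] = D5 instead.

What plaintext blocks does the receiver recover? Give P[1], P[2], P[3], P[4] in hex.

P[1] = B3, P[2] = 7E, P[3] = 9C, P[4] = 27

CBC decryption: P_i = D(K, C_i) ⊕ C_{i−1}, with C_{0} = IV.
Only C[3] changed, to D5. In CBC, a change in C_i garbles P_i and flips the same bit in P_{i+1}. Decrypting the received ciphertext:
P[1]: D(K, 17) = B9; B9 ⊕ 0A = B3.
P[2]: D(K, E7) = 69; 69 ⊕ 17 = 7E.
P[3]: D(K, D5) = 7B; 7B ⊕ E7 = 9C.
P[4]: D(K, 5C) = F2; F2 ⊕ D5 = 27.
Blocks that differ from the original plaintext: P[3], P[4].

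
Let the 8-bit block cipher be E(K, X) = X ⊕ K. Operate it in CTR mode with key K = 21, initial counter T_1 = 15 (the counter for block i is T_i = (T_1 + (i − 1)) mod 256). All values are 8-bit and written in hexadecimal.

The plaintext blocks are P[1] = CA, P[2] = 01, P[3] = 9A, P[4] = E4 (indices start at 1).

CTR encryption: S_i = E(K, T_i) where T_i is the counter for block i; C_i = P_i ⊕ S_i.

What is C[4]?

C[4] = DD

C[1]: T = 15, S = E(K, T) = 34; CA ⊕ 34 = FE.
C[2]: T = 16, S = E(K, T) = 37; 01 ⊕ 37 = 36.
C[3]: T = 17, S = E(K, T) = 36; 9A ⊕ 36 = AC.
C[4]: T = 18, S = E(K, T) = 39; E4 ⊕ 39 = DD.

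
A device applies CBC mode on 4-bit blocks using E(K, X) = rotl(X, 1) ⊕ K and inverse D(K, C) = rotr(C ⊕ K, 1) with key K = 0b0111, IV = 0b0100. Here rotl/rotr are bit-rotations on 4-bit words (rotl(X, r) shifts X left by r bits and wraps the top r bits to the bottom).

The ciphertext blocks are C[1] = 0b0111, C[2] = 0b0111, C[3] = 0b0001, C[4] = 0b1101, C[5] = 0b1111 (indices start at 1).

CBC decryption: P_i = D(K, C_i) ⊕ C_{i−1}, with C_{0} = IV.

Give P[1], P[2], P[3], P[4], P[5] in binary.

P[1] = 0b0100, P[2] = 0b0111, P[3] = 0b0100, P[4] = 0b0100, P[5] = 0b1001

P[1]: D(K, 0b0111) = 0b0000; 0b0000 ⊕ 0b0100 = 0b0100.
P[2]: D(K, 0b0111) = 0b0000; 0b0000 ⊕ 0b0111 = 0b0111.
P[3]: D(K, 0b0001) = 0b0011; 0b0011 ⊕ 0b0111 = 0b0100.
P[4]: D(K, 0b1101) = 0b0101; 0b0101 ⊕ 0b0001 = 0b0100.
P[5]: D(K, 0b1111) = 0b0100; 0b0100 ⊕ 0b1101 = 0b1001.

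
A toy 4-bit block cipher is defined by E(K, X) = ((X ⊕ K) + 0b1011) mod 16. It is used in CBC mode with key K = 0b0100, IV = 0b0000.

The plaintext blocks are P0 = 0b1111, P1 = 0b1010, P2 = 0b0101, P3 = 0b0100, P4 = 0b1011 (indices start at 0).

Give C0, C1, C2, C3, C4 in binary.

CBC encryption: C_i = E(K, P_i ⊕ C_{i−1}), with C_{−1} = IV.
C0: P0 ⊕ 0b0000 = 0b1111; E(K, 0b1111) = 0b0110.
C1: P1 ⊕ 0b0110 = 0b1100; E(K, 0b1100) = 0b0011.
C2: P2 ⊕ 0b0011 = 0b0110; E(K, 0b0110) = 0b1101.
C3: P3 ⊕ 0b1101 = 0b1001; E(K, 0b1001) = 0b1000.
C4: P4 ⊕ 0b1000 = 0b0011; E(K, 0b0011) = 0b0010.

C0 = 0b0110, C1 = 0b0011, C2 = 0b1101, C3 = 0b1000, C4 = 0b0010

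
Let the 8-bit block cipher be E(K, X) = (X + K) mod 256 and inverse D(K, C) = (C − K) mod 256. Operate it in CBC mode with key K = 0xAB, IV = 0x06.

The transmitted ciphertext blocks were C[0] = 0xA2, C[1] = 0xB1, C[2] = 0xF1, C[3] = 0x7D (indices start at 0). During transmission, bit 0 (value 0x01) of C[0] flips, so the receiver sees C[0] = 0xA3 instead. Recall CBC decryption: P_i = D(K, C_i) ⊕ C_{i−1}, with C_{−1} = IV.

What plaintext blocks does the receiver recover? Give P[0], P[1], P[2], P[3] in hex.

P[0] = 0xFE, P[1] = 0xA5, P[2] = 0xF7, P[3] = 0x23

Only C[0] changed, to 0xA3. In CBC, a change in C_i garbles P_i and flips the same bit in P_{i+1}. Decrypting the received ciphertext:
P[0]: D(K, 0xA3) = 0xF8; 0xF8 ⊕ 0x06 = 0xFE.
P[1]: D(K, 0xB1) = 0x06; 0x06 ⊕ 0xA3 = 0xA5.
P[2]: D(K, 0xF1) = 0x46; 0x46 ⊕ 0xB1 = 0xF7.
P[3]: D(K, 0x7D) = 0xD2; 0xD2 ⊕ 0xF1 = 0x23.
Blocks that differ from the original plaintext: P[0], P[1].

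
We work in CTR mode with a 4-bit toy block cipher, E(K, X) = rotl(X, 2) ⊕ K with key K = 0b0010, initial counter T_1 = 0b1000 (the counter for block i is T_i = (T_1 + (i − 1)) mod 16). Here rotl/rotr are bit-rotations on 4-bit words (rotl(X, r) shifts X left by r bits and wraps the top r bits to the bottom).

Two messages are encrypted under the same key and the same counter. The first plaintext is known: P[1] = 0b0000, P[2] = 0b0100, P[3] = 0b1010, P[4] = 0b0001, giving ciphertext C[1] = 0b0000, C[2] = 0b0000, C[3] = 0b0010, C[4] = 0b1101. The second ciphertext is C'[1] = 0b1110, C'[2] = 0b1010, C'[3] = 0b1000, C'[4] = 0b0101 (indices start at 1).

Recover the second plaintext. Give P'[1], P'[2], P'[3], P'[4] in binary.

P'[1] = 0b1110, P'[2] = 0b1110, P'[3] = 0b0000, P'[4] = 0b1001

In CTR with a reused counter, both messages share the same keystream S_i, so C_i ⊕ C'_i = P_i ⊕ P'_i and thus P'_i = P_i ⊕ C_i ⊕ C'_i.
P'[1]: 0b0000 ⊕ 0b0000 ⊕ 0b1110 = 0b1110.
P'[2]: 0b0100 ⊕ 0b0000 ⊕ 0b1010 = 0b1110.
P'[3]: 0b1010 ⊕ 0b0010 ⊕ 0b1000 = 0b0000.
P'[4]: 0b0001 ⊕ 0b1101 ⊕ 0b0101 = 0b1001.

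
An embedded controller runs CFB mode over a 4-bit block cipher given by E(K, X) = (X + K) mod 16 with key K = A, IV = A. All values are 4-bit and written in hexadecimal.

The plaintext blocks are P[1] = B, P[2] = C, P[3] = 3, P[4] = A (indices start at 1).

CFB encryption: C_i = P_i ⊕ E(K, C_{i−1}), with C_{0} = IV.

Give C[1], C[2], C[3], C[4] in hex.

C[1]: E(K, A) = 4; B ⊕ 4 = F.
C[2]: E(K, F) = 9; C ⊕ 9 = 5.
C[3]: E(K, 5) = F; 3 ⊕ F = C.
C[4]: E(K, C) = 6; A ⊕ 6 = C.

C[1] = F, C[2] = 5, C[3] = C, C[4] = C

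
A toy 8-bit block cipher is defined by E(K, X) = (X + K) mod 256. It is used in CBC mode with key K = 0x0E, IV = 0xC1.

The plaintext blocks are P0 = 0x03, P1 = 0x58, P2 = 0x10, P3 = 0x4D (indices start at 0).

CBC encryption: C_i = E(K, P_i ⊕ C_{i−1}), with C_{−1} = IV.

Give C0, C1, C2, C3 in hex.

C0: P0 ⊕ 0xC1 = 0xC2; E(K, 0xC2) = 0xD0.
C1: P1 ⊕ 0xD0 = 0x88; E(K, 0x88) = 0x96.
C2: P2 ⊕ 0x96 = 0x86; E(K, 0x86) = 0x94.
C3: P3 ⊕ 0x94 = 0xD9; E(K, 0xD9) = 0xE7.

C0 = 0xD0, C1 = 0x96, C2 = 0x94, C3 = 0xE7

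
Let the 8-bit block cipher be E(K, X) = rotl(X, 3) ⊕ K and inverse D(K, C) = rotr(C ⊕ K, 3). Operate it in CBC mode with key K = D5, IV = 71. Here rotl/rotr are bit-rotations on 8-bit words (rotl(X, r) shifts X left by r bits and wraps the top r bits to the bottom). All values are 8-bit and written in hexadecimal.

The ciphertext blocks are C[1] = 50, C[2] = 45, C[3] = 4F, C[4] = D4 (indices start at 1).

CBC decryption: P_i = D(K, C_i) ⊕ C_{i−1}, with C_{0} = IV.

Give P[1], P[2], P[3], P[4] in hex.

P[1]: D(K, 50) = B0; B0 ⊕ 71 = C1.
P[2]: D(K, 45) = 12; 12 ⊕ 50 = 42.
P[3]: D(K, 4F) = 53; 53 ⊕ 45 = 16.
P[4]: D(K, D4) = 20; 20 ⊕ 4F = 6F.

P[1] = C1, P[2] = 42, P[3] = 16, P[4] = 6F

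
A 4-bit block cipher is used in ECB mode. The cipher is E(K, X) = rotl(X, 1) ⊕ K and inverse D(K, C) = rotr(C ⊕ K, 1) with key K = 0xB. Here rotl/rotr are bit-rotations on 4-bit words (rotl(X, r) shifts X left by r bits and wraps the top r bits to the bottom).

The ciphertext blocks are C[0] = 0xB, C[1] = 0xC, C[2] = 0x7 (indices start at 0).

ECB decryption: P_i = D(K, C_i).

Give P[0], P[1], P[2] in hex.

P[0] = 0x0, P[1] = 0xB, P[2] = 0x6

P[0]: D(K, 0xB) = 0x0.
P[1]: D(K, 0xC) = 0xB.
P[2]: D(K, 0x7) = 0x6.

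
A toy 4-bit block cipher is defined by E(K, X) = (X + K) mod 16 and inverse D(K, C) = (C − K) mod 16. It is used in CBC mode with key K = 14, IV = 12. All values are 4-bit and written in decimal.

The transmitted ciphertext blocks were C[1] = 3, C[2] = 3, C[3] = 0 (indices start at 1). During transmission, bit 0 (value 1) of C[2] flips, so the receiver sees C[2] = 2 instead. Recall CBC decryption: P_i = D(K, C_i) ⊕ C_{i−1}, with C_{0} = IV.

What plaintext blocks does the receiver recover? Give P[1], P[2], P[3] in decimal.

Only C[2] changed, to 2. In CBC, a change in C_i garbles P_i and flips the same bit in P_{i+1}. Decrypting the received ciphertext:
P[1]: D(K, 3) = 5; 5 ⊕ 12 = 9.
P[2]: D(K, 2) = 4; 4 ⊕ 3 = 7.
P[3]: D(K, 0) = 2; 2 ⊕ 2 = 0.
Blocks that differ from the original plaintext: P[2], P[3].

P[1] = 9, P[2] = 7, P[3] = 0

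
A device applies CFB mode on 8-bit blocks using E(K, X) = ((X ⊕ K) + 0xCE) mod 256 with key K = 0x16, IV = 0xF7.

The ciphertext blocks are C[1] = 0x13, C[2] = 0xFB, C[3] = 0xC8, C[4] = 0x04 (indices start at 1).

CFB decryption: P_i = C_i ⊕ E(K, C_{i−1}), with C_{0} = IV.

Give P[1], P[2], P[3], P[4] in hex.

P[1]: E(K, 0xF7) = 0xAF; 0x13 ⊕ 0xAF = 0xBC.
P[2]: E(K, 0x13) = 0xD3; 0xFB ⊕ 0xD3 = 0x28.
P[3]: E(K, 0xFB) = 0xBB; 0xC8 ⊕ 0xBB = 0x73.
P[4]: E(K, 0xC8) = 0xAC; 0x04 ⊕ 0xAC = 0xA8.

P[1] = 0xBC, P[2] = 0x28, P[3] = 0x73, P[4] = 0xA8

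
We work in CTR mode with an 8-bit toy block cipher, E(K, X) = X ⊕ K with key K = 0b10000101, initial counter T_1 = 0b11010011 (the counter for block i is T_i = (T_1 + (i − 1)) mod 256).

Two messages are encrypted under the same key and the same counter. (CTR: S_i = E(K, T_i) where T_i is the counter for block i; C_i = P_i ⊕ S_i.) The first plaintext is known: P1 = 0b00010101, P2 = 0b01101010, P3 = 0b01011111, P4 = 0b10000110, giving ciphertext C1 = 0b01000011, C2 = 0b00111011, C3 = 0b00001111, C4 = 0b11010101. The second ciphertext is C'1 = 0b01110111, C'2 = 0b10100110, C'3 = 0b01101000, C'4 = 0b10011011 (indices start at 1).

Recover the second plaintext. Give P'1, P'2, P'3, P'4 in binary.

P'1 = 0b00100001, P'2 = 0b11110111, P'3 = 0b00111000, P'4 = 0b11001000

In CTR with a reused counter, both messages share the same keystream S_i, so C_i ⊕ C'_i = P_i ⊕ P'_i and thus P'_i = P_i ⊕ C_i ⊕ C'_i.
P'1: 0b00010101 ⊕ 0b01000011 ⊕ 0b01110111 = 0b00100001.
P'2: 0b01101010 ⊕ 0b00111011 ⊕ 0b10100110 = 0b11110111.
P'3: 0b01011111 ⊕ 0b00001111 ⊕ 0b01101000 = 0b00111000.
P'4: 0b10000110 ⊕ 0b11010101 ⊕ 0b10011011 = 0b11001000.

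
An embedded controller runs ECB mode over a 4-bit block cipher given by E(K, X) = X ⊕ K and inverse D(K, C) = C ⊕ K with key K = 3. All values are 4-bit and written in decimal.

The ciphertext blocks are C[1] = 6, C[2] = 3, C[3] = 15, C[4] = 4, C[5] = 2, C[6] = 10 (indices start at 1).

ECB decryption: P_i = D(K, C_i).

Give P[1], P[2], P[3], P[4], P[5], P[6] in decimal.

P[1]: D(K, 6) = 5.
P[2]: D(K, 3) = 0.
P[3]: D(K, 15) = 12.
P[4]: D(K, 4) = 7.
P[5]: D(K, 2) = 1.
P[6]: D(K, 10) = 9.

P[1] = 5, P[2] = 0, P[3] = 12, P[4] = 7, P[5] = 1, P[6] = 9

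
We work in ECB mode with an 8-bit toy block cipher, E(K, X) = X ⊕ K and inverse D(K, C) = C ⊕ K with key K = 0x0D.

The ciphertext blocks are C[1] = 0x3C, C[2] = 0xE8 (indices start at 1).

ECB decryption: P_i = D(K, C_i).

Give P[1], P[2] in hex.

P[1] = 0x31, P[2] = 0xE5

P[1]: D(K, 0x3C) = 0x31.
P[2]: D(K, 0xE8) = 0xE5.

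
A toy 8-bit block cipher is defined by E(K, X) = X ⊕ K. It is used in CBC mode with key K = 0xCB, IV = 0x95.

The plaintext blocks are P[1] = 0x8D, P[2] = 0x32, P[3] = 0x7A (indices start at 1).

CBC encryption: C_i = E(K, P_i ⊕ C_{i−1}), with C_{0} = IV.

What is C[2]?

C[1]: P[1] ⊕ 0x95 = 0x18; E(K, 0x18) = 0xD3.
C[2]: P[2] ⊕ 0xD3 = 0xE1; E(K, 0xE1) = 0x2A.

C[2] = 0x2A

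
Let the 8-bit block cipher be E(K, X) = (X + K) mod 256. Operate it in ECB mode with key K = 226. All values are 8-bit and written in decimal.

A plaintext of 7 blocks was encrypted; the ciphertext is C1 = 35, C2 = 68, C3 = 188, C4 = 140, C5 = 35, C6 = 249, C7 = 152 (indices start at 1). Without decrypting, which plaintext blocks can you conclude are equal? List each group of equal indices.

P1 = P5

ECB encrypts each block independently with the same key, so equal ciphertext blocks imply equal plaintext blocks.
C1 = C5 = 35, so P1 = P5.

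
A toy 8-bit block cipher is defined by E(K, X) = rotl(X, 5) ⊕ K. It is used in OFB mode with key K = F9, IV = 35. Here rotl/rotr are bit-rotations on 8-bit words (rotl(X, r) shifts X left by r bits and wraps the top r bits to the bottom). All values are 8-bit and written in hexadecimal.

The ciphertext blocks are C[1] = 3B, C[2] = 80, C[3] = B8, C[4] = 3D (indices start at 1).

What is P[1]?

OFB decryption: S_i = E(K, S_{i−1}) with S_{0} = IV; P_i = C_i ⊕ S_i.
P[1]: S = E(K, 35) = 5F; 3B ⊕ 5F = 64.

P[1] = 64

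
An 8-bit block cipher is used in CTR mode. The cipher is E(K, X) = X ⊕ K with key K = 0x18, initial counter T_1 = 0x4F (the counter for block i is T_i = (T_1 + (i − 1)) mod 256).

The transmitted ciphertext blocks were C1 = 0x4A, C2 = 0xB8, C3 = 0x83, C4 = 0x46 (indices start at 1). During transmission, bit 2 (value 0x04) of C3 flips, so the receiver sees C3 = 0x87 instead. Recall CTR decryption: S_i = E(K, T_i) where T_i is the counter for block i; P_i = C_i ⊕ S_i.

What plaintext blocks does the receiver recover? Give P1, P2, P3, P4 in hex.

Only C3 changed, to 0x87. In CTR, a change in C_i flips the same bit in P_i only; the keystream is unaffected. Decrypting the received ciphertext:
P1: T = 0x4F, S = E(K, T) = 0x57; 0x4A ⊕ 0x57 = 0x1D.
P2: T = 0x50, S = E(K, T) = 0x48; 0xB8 ⊕ 0x48 = 0xF0.
P3: T = 0x51, S = E(K, T) = 0x49; 0x87 ⊕ 0x49 = 0xCE.
P4: T = 0x52, S = E(K, T) = 0x4A; 0x46 ⊕ 0x4A = 0x0C.
Blocks that differ from the original plaintext: P3.

P1 = 0x1D, P2 = 0xF0, P3 = 0xCE, P4 = 0x0C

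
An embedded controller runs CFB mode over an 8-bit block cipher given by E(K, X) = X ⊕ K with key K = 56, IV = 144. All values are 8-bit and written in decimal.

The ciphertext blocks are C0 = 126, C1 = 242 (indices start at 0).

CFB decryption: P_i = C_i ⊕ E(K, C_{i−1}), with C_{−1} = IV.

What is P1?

P1: E(K, 126) = 70; 242 ⊕ 70 = 180.

P1 = 180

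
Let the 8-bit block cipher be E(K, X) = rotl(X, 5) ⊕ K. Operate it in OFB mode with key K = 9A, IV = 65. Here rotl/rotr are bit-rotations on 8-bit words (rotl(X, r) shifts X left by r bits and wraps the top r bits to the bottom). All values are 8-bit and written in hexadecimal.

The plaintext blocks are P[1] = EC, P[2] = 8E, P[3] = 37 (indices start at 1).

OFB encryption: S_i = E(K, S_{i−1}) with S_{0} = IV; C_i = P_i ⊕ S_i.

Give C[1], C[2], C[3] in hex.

C[1] = DA, C[2] = D2, C[3] = 26

C[1]: S = E(K, 65) = 36; EC ⊕ 36 = DA.
C[2]: S = E(K, 36) = 5C; 8E ⊕ 5C = D2.
C[3]: S = E(K, 5C) = 11; 37 ⊕ 11 = 26.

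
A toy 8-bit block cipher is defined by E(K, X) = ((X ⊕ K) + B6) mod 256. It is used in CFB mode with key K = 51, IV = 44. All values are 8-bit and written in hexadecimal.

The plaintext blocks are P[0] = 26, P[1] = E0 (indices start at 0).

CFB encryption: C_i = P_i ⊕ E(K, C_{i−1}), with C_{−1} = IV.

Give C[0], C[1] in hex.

C[0] = ED, C[1] = 92

C[0]: E(K, 44) = CB; 26 ⊕ CB = ED.
C[1]: E(K, ED) = 72; E0 ⊕ 72 = 92.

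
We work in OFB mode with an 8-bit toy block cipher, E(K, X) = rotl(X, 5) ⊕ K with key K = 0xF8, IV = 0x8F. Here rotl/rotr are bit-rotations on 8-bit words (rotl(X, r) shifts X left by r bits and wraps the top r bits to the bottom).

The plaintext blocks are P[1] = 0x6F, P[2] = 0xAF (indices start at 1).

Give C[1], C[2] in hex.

OFB encryption: S_i = E(K, S_{i−1}) with S_{0} = IV; C_i = P_i ⊕ S_i.
C[1]: S = E(K, 0x8F) = 0x09; 0x6F ⊕ 0x09 = 0x66.
C[2]: S = E(K, 0x09) = 0xD9; 0xAF ⊕ 0xD9 = 0x76.

C[1] = 0x66, C[2] = 0x76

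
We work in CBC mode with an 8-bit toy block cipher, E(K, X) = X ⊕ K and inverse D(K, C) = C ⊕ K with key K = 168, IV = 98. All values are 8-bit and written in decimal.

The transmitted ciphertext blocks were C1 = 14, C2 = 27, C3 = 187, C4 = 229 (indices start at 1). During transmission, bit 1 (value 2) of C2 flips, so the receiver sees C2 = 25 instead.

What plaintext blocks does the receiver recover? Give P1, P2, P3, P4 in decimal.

CBC decryption: P_i = D(K, C_i) ⊕ C_{i−1}, with C_{0} = IV.
Only C2 changed, to 25. In CBC, a change in C_i garbles P_i and flips the same bit in P_{i+1}. Decrypting the received ciphertext:
P1: D(K, 14) = 166; 166 ⊕ 98 = 196.
P2: D(K, 25) = 177; 177 ⊕ 14 = 191.
P3: D(K, 187) = 19; 19 ⊕ 25 = 10.
P4: D(K, 229) = 77; 77 ⊕ 187 = 246.
Blocks that differ from the original plaintext: P2, P3.

P1 = 196, P2 = 191, P3 = 10, P4 = 246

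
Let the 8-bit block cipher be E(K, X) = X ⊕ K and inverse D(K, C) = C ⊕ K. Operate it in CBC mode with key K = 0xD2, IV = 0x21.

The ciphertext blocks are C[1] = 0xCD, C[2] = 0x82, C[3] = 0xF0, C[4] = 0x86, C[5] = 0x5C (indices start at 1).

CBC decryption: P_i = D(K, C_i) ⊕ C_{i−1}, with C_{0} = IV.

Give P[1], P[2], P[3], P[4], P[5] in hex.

P[1]: D(K, 0xCD) = 0x1F; 0x1F ⊕ 0x21 = 0x3E.
P[2]: D(K, 0x82) = 0x50; 0x50 ⊕ 0xCD = 0x9D.
P[3]: D(K, 0xF0) = 0x22; 0x22 ⊕ 0x82 = 0xA0.
P[4]: D(K, 0x86) = 0x54; 0x54 ⊕ 0xF0 = 0xA4.
P[5]: D(K, 0x5C) = 0x8E; 0x8E ⊕ 0x86 = 0x08.

P[1] = 0x3E, P[2] = 0x9D, P[3] = 0xA0, P[4] = 0xA4, P[5] = 0x08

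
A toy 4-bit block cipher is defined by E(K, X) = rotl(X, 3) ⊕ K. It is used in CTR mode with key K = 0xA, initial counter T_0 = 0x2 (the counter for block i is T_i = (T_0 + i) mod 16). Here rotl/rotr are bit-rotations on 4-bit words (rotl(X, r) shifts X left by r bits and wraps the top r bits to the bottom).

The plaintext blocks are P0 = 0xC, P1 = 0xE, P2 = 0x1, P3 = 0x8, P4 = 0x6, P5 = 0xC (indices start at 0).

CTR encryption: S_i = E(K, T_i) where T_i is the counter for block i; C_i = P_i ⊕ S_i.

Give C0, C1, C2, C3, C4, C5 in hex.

C0: T = 0x2, S = E(K, T) = 0xB; 0xC ⊕ 0xB = 0x7.
C1: T = 0x3, S = E(K, T) = 0x3; 0xE ⊕ 0x3 = 0xD.
C2: T = 0x4, S = E(K, T) = 0x8; 0x1 ⊕ 0x8 = 0x9.
C3: T = 0x5, S = E(K, T) = 0x0; 0x8 ⊕ 0x0 = 0x8.
C4: T = 0x6, S = E(K, T) = 0x9; 0x6 ⊕ 0x9 = 0xF.
C5: T = 0x7, S = E(K, T) = 0x1; 0xC ⊕ 0x1 = 0xD.

C0 = 0x7, C1 = 0xD, C2 = 0x9, C3 = 0x8, C4 = 0xF, C5 = 0xD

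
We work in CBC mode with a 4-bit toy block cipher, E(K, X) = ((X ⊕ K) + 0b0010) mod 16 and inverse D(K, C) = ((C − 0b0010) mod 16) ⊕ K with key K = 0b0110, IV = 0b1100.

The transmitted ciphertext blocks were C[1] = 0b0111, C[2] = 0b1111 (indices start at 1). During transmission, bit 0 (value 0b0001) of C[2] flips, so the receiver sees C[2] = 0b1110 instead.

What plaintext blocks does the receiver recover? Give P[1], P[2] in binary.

CBC decryption: P_i = D(K, C_i) ⊕ C_{i−1}, with C_{0} = IV.
Only C[2] changed, to 0b1110. In CBC, a change in C_i garbles P_i and flips the same bit in P_{i+1}. Decrypting the received ciphertext:
P[1]: D(K, 0b0111) = 0b0011; 0b0011 ⊕ 0b1100 = 0b1111.
P[2]: D(K, 0b1110) = 0b1010; 0b1010 ⊕ 0b0111 = 0b1101.
Blocks that differ from the original plaintext: P[2].

P[1] = 0b1111, P[2] = 0b1101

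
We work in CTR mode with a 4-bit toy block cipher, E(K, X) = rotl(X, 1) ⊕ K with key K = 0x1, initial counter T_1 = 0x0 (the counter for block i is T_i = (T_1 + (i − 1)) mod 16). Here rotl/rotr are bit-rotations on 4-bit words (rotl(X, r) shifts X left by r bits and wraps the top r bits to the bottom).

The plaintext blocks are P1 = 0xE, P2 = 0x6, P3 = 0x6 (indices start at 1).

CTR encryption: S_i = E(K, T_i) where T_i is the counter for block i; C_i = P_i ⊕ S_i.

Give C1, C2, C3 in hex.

C1 = 0xF, C2 = 0x5, C3 = 0x3

C1: T = 0x0, S = E(K, T) = 0x1; 0xE ⊕ 0x1 = 0xF.
C2: T = 0x1, S = E(K, T) = 0x3; 0x6 ⊕ 0x3 = 0x5.
C3: T = 0x2, S = E(K, T) = 0x5; 0x6 ⊕ 0x5 = 0x3.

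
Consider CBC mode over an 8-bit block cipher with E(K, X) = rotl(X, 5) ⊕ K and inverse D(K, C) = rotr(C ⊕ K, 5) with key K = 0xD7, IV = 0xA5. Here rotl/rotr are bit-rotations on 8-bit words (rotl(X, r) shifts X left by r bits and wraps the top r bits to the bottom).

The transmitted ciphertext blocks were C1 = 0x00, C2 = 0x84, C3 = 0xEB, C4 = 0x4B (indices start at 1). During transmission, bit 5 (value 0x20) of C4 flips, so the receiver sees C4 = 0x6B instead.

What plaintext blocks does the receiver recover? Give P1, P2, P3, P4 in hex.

P1 = 0x1B, P2 = 0x9A, P3 = 0x65, P4 = 0x0E

CBC decryption: P_i = D(K, C_i) ⊕ C_{i−1}, with C_{0} = IV.
Only C4 changed, to 0x6B. In CBC, a change in C_i garbles P_i and flips the same bit in P_{i+1}. Decrypting the received ciphertext:
P1: D(K, 0x00) = 0xBE; 0xBE ⊕ 0xA5 = 0x1B.
P2: D(K, 0x84) = 0x9A; 0x9A ⊕ 0x00 = 0x9A.
P3: D(K, 0xEB) = 0xE1; 0xE1 ⊕ 0x84 = 0x65.
P4: D(K, 0x6B) = 0xE5; 0xE5 ⊕ 0xEB = 0x0E.
Blocks that differ from the original plaintext: P4.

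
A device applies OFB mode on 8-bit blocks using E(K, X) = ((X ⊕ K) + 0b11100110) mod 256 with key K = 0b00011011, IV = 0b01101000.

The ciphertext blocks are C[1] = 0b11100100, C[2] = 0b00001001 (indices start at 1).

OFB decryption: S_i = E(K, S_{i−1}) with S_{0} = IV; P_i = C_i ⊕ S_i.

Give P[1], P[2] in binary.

P[1]: S = E(K, 0b01101000) = 0b01011001; 0b11100100 ⊕ 0b01011001 = 0b10111101.
P[2]: S = E(K, 0b01011001) = 0b00101000; 0b00001001 ⊕ 0b00101000 = 0b00100001.

P[1] = 0b10111101, P[2] = 0b00100001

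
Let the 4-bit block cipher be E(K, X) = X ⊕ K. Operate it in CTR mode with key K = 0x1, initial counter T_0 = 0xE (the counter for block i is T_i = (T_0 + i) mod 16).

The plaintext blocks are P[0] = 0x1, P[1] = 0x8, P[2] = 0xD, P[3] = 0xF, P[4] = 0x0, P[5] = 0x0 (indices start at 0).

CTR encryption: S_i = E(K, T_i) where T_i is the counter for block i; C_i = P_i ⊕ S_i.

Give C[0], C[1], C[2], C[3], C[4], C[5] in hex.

C[0] = 0xE, C[1] = 0x6, C[2] = 0xC, C[3] = 0xF, C[4] = 0x3, C[5] = 0x2

C[0]: T = 0xE, S = E(K, T) = 0xF; 0x1 ⊕ 0xF = 0xE.
C[1]: T = 0xF, S = E(K, T) = 0xE; 0x8 ⊕ 0xE = 0x6.
C[2]: T = 0x0, S = E(K, T) = 0x1; 0xD ⊕ 0x1 = 0xC.
C[3]: T = 0x1, S = E(K, T) = 0x0; 0xF ⊕ 0x0 = 0xF.
C[4]: T = 0x2, S = E(K, T) = 0x3; 0x0 ⊕ 0x3 = 0x3.
C[5]: T = 0x3, S = E(K, T) = 0x2; 0x0 ⊕ 0x2 = 0x2.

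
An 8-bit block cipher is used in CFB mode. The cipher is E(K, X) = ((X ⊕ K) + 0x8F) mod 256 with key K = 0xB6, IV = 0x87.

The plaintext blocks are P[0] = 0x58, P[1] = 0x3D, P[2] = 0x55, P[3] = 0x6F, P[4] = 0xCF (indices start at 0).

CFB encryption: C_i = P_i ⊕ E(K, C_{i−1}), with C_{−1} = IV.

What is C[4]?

C[4] = 0x34

C[0]: E(K, 0x87) = 0xC0; 0x58 ⊕ 0xC0 = 0x98.
C[1]: E(K, 0x98) = 0xBD; 0x3D ⊕ 0xBD = 0x80.
C[2]: E(K, 0x80) = 0xC5; 0x55 ⊕ 0xC5 = 0x90.
C[3]: E(K, 0x90) = 0xB5; 0x6F ⊕ 0xB5 = 0xDA.
C[4]: E(K, 0xDA) = 0xFB; 0xCF ⊕ 0xFB = 0x34.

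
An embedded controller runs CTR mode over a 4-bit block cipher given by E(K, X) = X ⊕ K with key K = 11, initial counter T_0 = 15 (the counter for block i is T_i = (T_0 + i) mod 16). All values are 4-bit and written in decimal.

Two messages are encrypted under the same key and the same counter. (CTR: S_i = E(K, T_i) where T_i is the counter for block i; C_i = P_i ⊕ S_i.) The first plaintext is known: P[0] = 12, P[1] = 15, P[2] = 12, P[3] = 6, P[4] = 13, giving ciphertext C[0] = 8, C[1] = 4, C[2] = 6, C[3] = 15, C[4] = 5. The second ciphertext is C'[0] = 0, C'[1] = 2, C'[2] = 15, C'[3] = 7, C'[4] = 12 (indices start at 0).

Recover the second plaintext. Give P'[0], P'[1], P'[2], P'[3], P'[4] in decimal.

In CTR with a reused counter, both messages share the same keystream S_i, so C_i ⊕ C'_i = P_i ⊕ P'_i and thus P'_i = P_i ⊕ C_i ⊕ C'_i.
P'[0]: 12 ⊕ 8 ⊕ 0 = 4.
P'[1]: 15 ⊕ 4 ⊕ 2 = 9.
P'[2]: 12 ⊕ 6 ⊕ 15 = 5.
P'[3]: 6 ⊕ 15 ⊕ 7 = 14.
P'[4]: 13 ⊕ 5 ⊕ 12 = 4.

P'[0] = 4, P'[1] = 9, P'[2] = 5, P'[3] = 14, P'[4] = 4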